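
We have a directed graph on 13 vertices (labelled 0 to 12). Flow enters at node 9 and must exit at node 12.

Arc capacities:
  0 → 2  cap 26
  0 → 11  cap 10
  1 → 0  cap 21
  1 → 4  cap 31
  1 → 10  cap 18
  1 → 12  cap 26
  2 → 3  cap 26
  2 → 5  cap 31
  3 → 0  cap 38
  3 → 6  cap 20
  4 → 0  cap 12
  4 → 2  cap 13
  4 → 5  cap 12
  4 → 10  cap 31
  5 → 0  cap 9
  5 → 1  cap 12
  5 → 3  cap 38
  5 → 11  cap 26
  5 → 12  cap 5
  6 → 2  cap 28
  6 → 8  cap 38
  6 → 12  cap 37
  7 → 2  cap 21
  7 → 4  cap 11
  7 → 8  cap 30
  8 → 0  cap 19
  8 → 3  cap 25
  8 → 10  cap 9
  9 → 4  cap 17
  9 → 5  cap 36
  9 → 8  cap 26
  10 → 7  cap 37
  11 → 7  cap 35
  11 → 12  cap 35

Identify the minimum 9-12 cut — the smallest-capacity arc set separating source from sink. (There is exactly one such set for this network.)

augment #1: 9→5→12 push 5
augment #2: 9→5→1→12 push 12
augment #3: 9→5→11→12 push 19
augment #4: 9→4→0→11→12 push 10
augment #5: 9→4→5→11→12 push 6
augment #6: 9→8→3→6→12 push 20
max flow = 72; residual-reachable set from 9 gives S-side
cut edges (S→T): {(3,6), (5,1), (5,12), (11,12)} total cap 72

Min-cut arcs: {(3,6), (5,1), (5,12), (11,12)} (total capacity 72)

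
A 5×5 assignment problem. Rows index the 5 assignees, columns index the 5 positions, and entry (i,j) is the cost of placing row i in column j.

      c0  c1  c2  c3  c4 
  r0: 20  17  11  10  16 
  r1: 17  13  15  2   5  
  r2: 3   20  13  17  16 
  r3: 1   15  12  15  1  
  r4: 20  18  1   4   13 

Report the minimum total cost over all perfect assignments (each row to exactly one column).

Minimum assignment cost: 24

optimal assignment: row0→col1 (cost 17), row1→col3 (cost 2), row2→col0 (cost 3), row3→col4 (cost 1), row4→col2 (cost 1)
total = 17 + 2 + 3 + 1 + 1 = 24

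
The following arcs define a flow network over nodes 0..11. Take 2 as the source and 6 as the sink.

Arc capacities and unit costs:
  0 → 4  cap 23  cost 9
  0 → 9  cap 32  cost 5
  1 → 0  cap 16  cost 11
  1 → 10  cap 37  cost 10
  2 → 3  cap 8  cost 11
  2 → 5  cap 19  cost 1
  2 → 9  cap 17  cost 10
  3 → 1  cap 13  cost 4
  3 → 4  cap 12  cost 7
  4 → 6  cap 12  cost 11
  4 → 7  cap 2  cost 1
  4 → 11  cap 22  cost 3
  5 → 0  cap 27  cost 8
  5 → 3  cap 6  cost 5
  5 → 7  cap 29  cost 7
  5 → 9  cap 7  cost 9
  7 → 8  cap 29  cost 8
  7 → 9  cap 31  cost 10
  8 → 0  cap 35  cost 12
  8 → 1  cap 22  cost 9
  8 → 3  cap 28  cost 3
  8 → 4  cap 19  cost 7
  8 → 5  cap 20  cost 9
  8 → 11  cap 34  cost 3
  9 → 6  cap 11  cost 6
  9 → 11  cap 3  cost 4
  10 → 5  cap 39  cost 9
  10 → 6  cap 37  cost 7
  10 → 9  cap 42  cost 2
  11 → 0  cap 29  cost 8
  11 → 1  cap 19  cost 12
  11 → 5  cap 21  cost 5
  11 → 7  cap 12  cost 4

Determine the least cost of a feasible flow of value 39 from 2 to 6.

shortest-cost path #1: 2→9→6 push 11 @ unit cost 16 (adds 176)
shortest-cost path #2: 2→5→3→4→6 push 6 @ unit cost 24 (adds 144)
shortest-cost path #3: 2→3→4→6 push 6 @ unit cost 29 (adds 174)
shortest-cost path #4: 2→3→1→10→6 push 2 @ unit cost 32 (adds 64)
shortest-cost path #5: 2→5→0→4→3→1→10→6 push 11 @ unit cost 32 (adds 352)
shortest-cost path #6: 2→5→7→8→1→10→6 push 2 @ unit cost 42 (adds 84)
shortest-cost path #7: 2→9→11→1→10→6 push 1 @ unit cost 43 (adds 43)
total cost = 1037

Minimum cost for 39 units: 1037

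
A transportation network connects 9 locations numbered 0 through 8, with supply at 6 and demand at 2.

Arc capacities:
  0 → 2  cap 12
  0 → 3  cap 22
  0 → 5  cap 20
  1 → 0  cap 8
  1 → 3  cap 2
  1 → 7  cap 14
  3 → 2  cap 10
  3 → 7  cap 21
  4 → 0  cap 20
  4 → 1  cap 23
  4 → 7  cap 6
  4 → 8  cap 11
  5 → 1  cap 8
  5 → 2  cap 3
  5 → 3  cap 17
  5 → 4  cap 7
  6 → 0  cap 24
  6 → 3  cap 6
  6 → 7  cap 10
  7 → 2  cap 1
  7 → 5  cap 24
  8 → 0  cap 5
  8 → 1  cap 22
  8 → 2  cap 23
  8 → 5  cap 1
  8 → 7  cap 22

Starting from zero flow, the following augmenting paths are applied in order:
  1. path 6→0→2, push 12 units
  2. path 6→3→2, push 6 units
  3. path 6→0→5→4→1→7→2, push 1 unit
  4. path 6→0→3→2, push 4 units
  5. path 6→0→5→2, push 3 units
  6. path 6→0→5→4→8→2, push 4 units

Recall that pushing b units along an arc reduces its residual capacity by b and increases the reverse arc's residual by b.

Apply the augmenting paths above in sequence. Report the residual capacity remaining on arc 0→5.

after path 1 (6→0→2, push 12): res(0,5)=20
after path 2 (6→3→2, push 6): res(0,5)=20
after path 3 (6→0→5→4→1→7→2, push 1): res(0,5)=19
after path 4 (6→0→3→2, push 4): res(0,5)=19
after path 5 (6→0→5→2, push 3): res(0,5)=16
after path 6 (6→0→5→4→8→2, push 4): res(0,5)=12

Residual capacity of (0,5): 12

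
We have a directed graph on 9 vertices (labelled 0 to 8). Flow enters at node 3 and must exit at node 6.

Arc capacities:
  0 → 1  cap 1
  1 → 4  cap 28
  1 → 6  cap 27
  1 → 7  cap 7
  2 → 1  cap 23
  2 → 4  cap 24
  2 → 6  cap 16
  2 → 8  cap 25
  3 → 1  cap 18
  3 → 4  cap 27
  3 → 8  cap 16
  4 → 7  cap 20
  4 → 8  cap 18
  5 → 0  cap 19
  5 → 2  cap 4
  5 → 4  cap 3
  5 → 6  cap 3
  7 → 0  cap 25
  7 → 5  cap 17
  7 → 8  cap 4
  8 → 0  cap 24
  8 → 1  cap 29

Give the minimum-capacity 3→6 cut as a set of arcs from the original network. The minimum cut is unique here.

augment #1: 3→1→6 push 18
augment #2: 3→8→1→6 push 9
augment #3: 3→4→7→5→6 push 3
augment #4: 3→4→7→5→2→6 push 4
max flow = 34; residual-reachable set from 3 gives S-side
cut edges (S→T): {(1,6), (5,2), (5,6)} total cap 34

Min-cut arcs: {(1,6), (5,2), (5,6)} (total capacity 34)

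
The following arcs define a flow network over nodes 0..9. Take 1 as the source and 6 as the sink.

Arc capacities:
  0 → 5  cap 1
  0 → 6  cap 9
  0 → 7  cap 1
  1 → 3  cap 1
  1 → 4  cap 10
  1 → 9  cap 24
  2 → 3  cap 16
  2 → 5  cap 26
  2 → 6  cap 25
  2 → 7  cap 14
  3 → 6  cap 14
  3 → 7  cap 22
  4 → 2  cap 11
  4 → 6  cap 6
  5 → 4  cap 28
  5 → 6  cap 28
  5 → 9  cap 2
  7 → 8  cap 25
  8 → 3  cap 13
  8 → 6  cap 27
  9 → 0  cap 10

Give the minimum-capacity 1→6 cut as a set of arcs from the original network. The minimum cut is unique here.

Min-cut arcs: {(1,3), (1,4), (9,0)} (total capacity 21)

augment #1: 1→3→6 push 1
augment #2: 1→4→6 push 6
augment #3: 1→4→2→6 push 4
augment #4: 1→9→0→6 push 9
augment #5: 1→9→0→5→6 push 1
max flow = 21; residual-reachable set from 1 gives S-side
cut edges (S→T): {(1,3), (1,4), (9,0)} total cap 21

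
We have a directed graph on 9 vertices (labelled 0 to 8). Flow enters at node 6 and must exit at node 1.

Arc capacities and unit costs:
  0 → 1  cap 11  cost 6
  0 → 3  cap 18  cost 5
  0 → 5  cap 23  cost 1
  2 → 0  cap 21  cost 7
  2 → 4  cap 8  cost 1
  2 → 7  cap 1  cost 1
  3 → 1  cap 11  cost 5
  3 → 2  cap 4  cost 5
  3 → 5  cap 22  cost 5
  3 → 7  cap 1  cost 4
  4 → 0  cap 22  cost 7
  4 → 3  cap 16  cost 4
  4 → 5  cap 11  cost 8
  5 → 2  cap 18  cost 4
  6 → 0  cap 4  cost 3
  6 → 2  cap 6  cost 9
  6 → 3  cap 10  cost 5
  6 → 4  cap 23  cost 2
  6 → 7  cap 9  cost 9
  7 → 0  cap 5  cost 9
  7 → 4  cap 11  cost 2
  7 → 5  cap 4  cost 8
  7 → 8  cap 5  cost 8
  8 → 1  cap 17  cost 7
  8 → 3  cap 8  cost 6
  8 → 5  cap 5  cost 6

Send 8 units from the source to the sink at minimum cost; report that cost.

Minimum cost for 8 units: 76

shortest-cost path #1: 6→0→1 push 4 @ unit cost 9 (adds 36)
shortest-cost path #2: 6→3→1 push 4 @ unit cost 10 (adds 40)
total cost = 76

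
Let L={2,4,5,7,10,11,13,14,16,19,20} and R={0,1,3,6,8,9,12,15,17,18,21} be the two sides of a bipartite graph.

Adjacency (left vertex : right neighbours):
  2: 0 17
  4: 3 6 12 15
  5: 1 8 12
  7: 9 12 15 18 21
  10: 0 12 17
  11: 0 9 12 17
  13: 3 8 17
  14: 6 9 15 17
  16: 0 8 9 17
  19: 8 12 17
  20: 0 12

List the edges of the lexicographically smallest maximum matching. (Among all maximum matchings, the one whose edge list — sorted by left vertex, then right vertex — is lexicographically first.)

Lex-smallest maximum matching: {(2,0), (4,6), (5,1), (7,18), (10,12), (11,9), (13,3), (14,15), (16,8), (19,17)}

|M| = 10 (so the lex-smallest maximum matching has 10 edges)
process left vertices in ascending order; for each, take the smallest-labelled available neighbour that still permits 10 edges overall, or leave it unmatched if none does
lex-smallest matching: {2-0, 4-6, 5-1, 7-18, 10-12, 11-9, 13-3, 14-15, 16-8, 19-17}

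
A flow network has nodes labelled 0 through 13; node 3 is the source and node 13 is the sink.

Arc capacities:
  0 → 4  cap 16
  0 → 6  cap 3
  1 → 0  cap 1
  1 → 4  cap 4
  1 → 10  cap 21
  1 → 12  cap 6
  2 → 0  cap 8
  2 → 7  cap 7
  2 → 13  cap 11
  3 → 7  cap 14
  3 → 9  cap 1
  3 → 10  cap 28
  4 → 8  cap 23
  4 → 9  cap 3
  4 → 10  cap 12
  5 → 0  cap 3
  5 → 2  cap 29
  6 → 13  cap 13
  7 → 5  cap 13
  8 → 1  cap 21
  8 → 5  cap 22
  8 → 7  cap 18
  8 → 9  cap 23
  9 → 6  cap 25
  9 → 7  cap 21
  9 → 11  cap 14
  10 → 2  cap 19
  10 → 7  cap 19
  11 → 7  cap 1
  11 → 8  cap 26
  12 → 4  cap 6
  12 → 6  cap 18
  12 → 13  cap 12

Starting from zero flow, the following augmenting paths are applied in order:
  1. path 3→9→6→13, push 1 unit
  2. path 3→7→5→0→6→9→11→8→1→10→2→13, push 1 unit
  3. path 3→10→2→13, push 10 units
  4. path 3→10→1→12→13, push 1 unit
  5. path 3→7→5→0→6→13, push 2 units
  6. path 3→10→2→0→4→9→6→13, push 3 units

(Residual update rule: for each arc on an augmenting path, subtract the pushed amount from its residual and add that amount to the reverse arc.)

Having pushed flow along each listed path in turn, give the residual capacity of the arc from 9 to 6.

Residual capacity of (9,6): 22

after path 1 (3→9→6→13, push 1): res(9,6)=24
after path 2 (3→7→5→0→6→9→11→8→1→10→2→13, push 1): res(9,6)=25
after path 3 (3→10→2→13, push 10): res(9,6)=25
after path 4 (3→10→1→12→13, push 1): res(9,6)=25
after path 5 (3→7→5→0→6→13, push 2): res(9,6)=25
after path 6 (3→10→2→0→4→9→6→13, push 3): res(9,6)=22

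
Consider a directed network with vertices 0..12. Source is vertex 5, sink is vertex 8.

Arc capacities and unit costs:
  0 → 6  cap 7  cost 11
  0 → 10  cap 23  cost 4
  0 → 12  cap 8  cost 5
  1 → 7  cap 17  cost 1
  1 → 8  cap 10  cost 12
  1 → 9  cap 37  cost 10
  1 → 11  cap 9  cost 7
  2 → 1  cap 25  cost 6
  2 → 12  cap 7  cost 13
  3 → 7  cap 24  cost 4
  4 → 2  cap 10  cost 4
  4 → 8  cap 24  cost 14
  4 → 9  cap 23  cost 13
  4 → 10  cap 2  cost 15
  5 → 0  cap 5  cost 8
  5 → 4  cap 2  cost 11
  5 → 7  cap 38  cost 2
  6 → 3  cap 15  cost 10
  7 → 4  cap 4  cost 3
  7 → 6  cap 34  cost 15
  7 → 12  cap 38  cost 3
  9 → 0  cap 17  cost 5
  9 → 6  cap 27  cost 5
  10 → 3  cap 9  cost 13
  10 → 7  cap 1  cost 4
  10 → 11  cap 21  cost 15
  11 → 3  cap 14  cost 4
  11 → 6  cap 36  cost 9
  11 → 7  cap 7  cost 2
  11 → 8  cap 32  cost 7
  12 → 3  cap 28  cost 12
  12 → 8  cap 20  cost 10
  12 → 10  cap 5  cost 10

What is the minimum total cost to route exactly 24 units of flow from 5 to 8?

Minimum cost for 24 units: 376

shortest-cost path #1: 5→7→12→8 push 20 @ unit cost 15 (adds 300)
shortest-cost path #2: 5→7→4→8 push 4 @ unit cost 19 (adds 76)
total cost = 376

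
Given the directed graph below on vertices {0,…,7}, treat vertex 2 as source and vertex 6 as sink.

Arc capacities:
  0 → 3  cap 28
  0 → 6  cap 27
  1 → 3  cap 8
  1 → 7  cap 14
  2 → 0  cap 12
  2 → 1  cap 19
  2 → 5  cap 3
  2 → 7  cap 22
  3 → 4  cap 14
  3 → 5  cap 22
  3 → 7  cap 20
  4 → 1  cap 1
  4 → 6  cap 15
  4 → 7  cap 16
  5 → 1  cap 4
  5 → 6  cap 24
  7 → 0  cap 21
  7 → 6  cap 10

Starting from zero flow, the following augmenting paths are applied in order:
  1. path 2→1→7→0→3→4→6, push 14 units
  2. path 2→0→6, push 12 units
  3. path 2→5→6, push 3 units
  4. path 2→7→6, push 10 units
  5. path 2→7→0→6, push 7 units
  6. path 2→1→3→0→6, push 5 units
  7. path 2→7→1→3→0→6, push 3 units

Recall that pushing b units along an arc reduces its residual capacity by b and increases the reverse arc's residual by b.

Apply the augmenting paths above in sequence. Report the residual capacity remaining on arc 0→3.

after path 1 (2→1→7→0→3→4→6, push 14): res(0,3)=14
after path 2 (2→0→6, push 12): res(0,3)=14
after path 3 (2→5→6, push 3): res(0,3)=14
after path 4 (2→7→6, push 10): res(0,3)=14
after path 5 (2→7→0→6, push 7): res(0,3)=14
after path 6 (2→1→3→0→6, push 5): res(0,3)=19
after path 7 (2→7→1→3→0→6, push 3): res(0,3)=22

Residual capacity of (0,3): 22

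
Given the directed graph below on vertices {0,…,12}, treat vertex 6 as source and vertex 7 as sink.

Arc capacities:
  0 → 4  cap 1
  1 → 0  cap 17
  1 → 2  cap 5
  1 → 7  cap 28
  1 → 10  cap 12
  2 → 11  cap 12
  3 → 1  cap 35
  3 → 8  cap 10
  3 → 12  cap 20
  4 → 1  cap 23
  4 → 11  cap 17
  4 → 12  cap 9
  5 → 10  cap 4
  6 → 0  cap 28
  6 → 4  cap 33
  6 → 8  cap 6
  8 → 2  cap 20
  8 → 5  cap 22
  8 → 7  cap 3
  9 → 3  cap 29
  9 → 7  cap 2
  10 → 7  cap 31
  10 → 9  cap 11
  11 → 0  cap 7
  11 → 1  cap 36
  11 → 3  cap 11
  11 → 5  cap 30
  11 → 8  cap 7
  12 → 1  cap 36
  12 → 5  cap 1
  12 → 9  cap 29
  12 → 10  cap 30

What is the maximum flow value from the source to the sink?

Maximum flow value: 40

augment #1: 6→8→7 bottleneck 3, total now 3
augment #2: 6→4→1→7 bottleneck 23, total now 26
augment #3: 6→4→11→1→7 bottleneck 5, total now 31
augment #4: 6→4→12→9→7 bottleneck 2, total now 33
augment #5: 6→4→12→10→7 bottleneck 3, total now 36
augment #6: 6→8→5→10→7 bottleneck 3, total now 39
augment #7: 6→0→4→12→10→7 bottleneck 1, total now 40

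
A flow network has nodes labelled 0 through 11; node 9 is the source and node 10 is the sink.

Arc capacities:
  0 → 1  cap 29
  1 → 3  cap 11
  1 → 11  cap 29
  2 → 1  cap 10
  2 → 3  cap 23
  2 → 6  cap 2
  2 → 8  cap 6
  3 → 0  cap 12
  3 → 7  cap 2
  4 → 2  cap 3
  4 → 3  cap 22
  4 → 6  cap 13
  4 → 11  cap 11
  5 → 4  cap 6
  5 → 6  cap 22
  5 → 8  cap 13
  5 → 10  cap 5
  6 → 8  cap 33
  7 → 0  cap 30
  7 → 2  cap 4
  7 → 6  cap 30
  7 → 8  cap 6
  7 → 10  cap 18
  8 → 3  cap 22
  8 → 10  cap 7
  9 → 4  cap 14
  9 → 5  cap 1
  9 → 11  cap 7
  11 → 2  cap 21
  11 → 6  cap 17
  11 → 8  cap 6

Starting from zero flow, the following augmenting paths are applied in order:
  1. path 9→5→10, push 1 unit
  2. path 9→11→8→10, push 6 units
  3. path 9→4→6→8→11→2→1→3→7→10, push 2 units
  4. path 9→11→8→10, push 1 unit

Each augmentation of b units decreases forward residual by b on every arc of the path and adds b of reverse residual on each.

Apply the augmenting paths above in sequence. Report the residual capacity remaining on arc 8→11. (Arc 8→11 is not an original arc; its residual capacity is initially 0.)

after path 1 (9→5→10, push 1): res(8,11)=0
after path 2 (9→11→8→10, push 6): res(8,11)=6
after path 3 (9→4→6→8→11→2→1→3→7→10, push 2): res(8,11)=4
after path 4 (9→11→8→10, push 1): res(8,11)=5

Residual capacity of (8,11): 5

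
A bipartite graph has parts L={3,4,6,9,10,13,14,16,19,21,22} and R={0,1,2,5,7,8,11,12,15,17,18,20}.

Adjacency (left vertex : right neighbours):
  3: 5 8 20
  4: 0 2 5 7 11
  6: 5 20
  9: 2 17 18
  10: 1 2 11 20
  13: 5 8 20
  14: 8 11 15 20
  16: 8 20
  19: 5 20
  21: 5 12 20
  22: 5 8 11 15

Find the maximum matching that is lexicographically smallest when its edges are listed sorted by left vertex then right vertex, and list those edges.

Lex-smallest maximum matching: {(3,5), (4,0), (6,20), (9,2), (10,1), (13,8), (14,11), (21,12), (22,15)}

|M| = 9 (so the lex-smallest maximum matching has 9 edges)
process left vertices in ascending order; for each, take the smallest-labelled available neighbour that still permits 9 edges overall, or leave it unmatched if none does
lex-smallest matching: {3-5, 4-0, 6-20, 9-2, 10-1, 13-8, 14-11, 21-12, 22-15}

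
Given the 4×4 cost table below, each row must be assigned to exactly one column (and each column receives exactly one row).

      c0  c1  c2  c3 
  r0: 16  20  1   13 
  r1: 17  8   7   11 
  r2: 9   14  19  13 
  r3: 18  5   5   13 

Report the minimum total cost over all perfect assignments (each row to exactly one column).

optimal assignment: row0→col2 (cost 1), row1→col3 (cost 11), row2→col0 (cost 9), row3→col1 (cost 5)
total = 1 + 11 + 9 + 5 = 26

Minimum assignment cost: 26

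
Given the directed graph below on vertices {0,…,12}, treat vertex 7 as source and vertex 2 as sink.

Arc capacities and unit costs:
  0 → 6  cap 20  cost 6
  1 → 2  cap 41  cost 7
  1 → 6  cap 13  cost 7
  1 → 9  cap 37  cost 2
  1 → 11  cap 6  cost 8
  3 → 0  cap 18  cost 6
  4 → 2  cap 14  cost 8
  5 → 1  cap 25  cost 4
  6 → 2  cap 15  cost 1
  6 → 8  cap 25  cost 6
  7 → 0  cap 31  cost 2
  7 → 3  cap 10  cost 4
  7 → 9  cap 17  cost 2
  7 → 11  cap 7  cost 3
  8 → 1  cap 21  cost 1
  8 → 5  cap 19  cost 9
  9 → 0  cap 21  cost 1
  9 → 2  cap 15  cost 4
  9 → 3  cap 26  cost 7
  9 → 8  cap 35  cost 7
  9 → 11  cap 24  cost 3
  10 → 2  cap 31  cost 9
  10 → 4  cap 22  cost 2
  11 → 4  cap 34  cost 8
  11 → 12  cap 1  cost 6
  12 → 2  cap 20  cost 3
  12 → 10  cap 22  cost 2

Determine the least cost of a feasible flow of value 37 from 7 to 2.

Minimum cost for 37 units: 347

shortest-cost path #1: 7→9→2 push 15 @ unit cost 6 (adds 90)
shortest-cost path #2: 7→0→6→2 push 15 @ unit cost 9 (adds 135)
shortest-cost path #3: 7→11→12→2 push 1 @ unit cost 12 (adds 12)
shortest-cost path #4: 7→9→8→1→2 push 2 @ unit cost 17 (adds 34)
shortest-cost path #5: 7→11→4→2 push 4 @ unit cost 19 (adds 76)
total cost = 347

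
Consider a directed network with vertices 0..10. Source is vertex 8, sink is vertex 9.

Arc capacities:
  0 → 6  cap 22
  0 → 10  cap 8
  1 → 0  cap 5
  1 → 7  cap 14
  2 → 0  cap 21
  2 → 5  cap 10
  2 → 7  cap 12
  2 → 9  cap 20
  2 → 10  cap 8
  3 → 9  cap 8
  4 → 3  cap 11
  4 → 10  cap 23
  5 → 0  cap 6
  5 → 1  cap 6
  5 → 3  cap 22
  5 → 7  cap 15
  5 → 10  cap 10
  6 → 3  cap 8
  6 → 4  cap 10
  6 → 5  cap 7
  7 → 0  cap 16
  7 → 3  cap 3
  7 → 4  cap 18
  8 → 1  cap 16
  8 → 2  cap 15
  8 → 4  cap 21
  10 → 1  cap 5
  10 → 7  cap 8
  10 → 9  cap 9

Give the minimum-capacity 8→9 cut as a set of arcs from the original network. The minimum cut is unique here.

augment #1: 8→2→9 push 15
augment #2: 8→4→3→9 push 8
augment #3: 8→4→10→9 push 9
max flow = 32; residual-reachable set from 8 gives S-side
cut edges (S→T): {(3,9), (8,2), (10,9)} total cap 32

Min-cut arcs: {(3,9), (8,2), (10,9)} (total capacity 32)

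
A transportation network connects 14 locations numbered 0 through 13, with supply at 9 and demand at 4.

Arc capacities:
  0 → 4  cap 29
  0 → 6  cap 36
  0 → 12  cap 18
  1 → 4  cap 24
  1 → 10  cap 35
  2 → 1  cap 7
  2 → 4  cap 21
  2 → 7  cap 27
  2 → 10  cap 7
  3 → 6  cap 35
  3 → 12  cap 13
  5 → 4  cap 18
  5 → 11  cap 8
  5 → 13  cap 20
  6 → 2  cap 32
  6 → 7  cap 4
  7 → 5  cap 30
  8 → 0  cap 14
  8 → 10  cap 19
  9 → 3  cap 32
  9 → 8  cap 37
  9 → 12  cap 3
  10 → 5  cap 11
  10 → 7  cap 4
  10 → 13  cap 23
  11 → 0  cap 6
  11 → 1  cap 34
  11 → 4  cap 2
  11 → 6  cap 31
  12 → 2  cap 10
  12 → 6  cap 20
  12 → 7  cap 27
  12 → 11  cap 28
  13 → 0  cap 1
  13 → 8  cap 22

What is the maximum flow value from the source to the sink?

augment #1: 9→8→0→4 bottleneck 14, total now 14
augment #2: 9→12→2→4 bottleneck 3, total now 17
augment #3: 9→3→6→2→4 bottleneck 18, total now 35
augment #4: 9→3→12→11→4 bottleneck 2, total now 37
augment #5: 9→8→10→5→4 bottleneck 11, total now 48
augment #6: 9→3→6→2→1→4 bottleneck 7, total now 55
augment #7: 9→3→6→7→5→4 bottleneck 4, total now 59
augment #8: 9→3→12→7→5→4 bottleneck 1, total now 60
augment #9: 9→8→10→7→5→4 bottleneck 2, total now 62
augment #10: 9→8→10→13→0→4 bottleneck 1, total now 63
augment #11: 9→8→10→7→5→11→0→4 bottleneck 2, total now 65

Maximum flow value: 65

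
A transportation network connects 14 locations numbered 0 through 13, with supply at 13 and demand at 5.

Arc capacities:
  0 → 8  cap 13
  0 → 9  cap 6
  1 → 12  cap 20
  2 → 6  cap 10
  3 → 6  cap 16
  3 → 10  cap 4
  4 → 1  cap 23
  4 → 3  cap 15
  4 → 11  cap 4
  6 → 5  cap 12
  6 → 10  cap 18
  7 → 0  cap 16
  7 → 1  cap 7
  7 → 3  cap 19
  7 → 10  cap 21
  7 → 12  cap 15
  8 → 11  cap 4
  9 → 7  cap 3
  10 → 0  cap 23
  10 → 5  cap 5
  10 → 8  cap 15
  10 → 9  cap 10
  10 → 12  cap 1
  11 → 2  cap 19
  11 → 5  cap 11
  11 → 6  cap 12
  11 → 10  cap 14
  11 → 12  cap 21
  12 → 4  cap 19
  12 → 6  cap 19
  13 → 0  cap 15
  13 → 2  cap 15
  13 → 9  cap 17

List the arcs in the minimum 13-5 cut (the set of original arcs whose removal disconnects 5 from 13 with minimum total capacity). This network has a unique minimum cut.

Min-cut arcs: {(2,6), (8,11), (9,7)} (total capacity 17)

augment #1: 13→2→6→5 push 10
augment #2: 13→0→8→11→5 push 4
augment #3: 13→9→7→10→5 push 3
max flow = 17; residual-reachable set from 13 gives S-side
cut edges (S→T): {(2,6), (8,11), (9,7)} total cap 17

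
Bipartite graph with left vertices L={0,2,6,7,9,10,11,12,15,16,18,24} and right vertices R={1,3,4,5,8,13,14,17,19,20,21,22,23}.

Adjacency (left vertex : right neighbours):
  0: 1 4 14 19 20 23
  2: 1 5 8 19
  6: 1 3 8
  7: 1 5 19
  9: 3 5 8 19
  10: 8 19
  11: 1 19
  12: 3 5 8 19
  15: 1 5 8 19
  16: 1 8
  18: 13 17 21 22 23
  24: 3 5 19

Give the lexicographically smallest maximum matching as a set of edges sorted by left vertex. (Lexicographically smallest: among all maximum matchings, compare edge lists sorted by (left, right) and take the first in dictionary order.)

Lex-smallest maximum matching: {(0,4), (2,1), (6,3), (7,5), (9,8), (10,19), (18,13)}

|M| = 7 (so the lex-smallest maximum matching has 7 edges)
process left vertices in ascending order; for each, take the smallest-labelled available neighbour that still permits 7 edges overall, or leave it unmatched if none does
lex-smallest matching: {0-4, 2-1, 6-3, 7-5, 9-8, 10-19, 18-13}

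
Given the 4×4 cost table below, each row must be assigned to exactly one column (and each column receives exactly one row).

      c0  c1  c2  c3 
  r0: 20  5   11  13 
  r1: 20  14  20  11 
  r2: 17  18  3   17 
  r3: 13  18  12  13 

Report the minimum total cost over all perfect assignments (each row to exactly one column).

Minimum assignment cost: 32

optimal assignment: row0→col1 (cost 5), row1→col3 (cost 11), row2→col2 (cost 3), row3→col0 (cost 13)
total = 5 + 11 + 3 + 13 = 32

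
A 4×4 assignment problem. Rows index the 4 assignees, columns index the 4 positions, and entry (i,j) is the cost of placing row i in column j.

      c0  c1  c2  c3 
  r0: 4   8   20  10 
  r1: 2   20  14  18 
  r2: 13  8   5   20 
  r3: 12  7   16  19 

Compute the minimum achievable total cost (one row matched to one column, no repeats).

optimal assignment: row0→col3 (cost 10), row1→col0 (cost 2), row2→col2 (cost 5), row3→col1 (cost 7)
total = 10 + 2 + 5 + 7 = 24

Minimum assignment cost: 24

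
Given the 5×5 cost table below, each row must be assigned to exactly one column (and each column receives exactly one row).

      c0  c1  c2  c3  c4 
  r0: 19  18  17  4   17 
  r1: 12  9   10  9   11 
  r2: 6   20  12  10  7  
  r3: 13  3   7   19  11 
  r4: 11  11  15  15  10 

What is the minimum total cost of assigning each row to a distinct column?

optimal assignment: row0→col3 (cost 4), row1→col2 (cost 10), row2→col0 (cost 6), row3→col1 (cost 3), row4→col4 (cost 10)
total = 4 + 10 + 6 + 3 + 10 = 33

Minimum assignment cost: 33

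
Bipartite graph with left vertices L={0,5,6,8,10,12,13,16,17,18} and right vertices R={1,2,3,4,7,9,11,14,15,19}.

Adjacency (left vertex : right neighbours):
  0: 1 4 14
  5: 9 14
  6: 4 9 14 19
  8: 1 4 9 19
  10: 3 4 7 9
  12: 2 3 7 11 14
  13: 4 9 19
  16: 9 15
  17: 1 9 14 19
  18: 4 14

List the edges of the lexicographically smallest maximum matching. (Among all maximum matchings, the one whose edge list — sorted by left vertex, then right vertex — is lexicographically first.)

Lex-smallest maximum matching: {(0,1), (5,9), (6,4), (8,19), (10,3), (12,2), (16,15), (17,14)}

|M| = 8 (so the lex-smallest maximum matching has 8 edges)
process left vertices in ascending order; for each, take the smallest-labelled available neighbour that still permits 8 edges overall, or leave it unmatched if none does
lex-smallest matching: {0-1, 5-9, 6-4, 8-19, 10-3, 12-2, 16-15, 17-14}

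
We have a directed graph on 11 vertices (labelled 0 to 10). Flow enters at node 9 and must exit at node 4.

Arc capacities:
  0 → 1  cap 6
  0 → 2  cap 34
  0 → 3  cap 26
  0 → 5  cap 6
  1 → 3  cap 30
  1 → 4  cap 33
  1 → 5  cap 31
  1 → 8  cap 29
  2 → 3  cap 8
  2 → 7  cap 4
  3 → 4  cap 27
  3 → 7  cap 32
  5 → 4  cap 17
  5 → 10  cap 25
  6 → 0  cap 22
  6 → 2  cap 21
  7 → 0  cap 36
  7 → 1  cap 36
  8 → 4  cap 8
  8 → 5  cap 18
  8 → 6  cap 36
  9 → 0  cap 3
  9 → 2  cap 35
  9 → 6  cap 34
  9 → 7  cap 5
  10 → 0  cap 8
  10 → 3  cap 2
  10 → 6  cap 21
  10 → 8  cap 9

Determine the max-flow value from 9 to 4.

augment #1: 9→0→1→4 bottleneck 3, total now 3
augment #2: 9→2→3→4 bottleneck 8, total now 11
augment #3: 9→7→1→4 bottleneck 5, total now 16
augment #4: 9→2→7→1→4 bottleneck 4, total now 20
augment #5: 9→6→0→1→4 bottleneck 3, total now 23
augment #6: 9→6→0→3→4 bottleneck 19, total now 42

Maximum flow value: 42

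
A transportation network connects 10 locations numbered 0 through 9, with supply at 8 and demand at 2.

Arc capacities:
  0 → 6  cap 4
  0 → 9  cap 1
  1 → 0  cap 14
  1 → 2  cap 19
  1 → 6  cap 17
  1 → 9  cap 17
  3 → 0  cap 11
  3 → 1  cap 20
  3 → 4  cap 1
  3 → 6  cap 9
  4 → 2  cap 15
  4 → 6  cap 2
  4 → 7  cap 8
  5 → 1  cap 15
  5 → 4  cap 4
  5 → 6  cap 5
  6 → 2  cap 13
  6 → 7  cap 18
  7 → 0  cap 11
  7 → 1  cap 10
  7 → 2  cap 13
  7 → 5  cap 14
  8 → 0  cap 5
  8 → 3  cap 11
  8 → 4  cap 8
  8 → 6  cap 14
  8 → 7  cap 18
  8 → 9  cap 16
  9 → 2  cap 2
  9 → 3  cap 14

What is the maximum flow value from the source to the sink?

augment #1: 8→4→2 bottleneck 8, total now 8
augment #2: 8→6→2 bottleneck 13, total now 21
augment #3: 8→7→2 bottleneck 13, total now 34
augment #4: 8→9→2 bottleneck 2, total now 36
augment #5: 8→3→1→2 bottleneck 11, total now 47
augment #6: 8→7→1→2 bottleneck 5, total now 52
augment #7: 8→6→7→1→2 bottleneck 1, total now 53
augment #8: 8→9→3→1→2 bottleneck 2, total now 55
augment #9: 8→9→3→4→2 bottleneck 1, total now 56
augment #10: 8→0→6→7→5→4→2 bottleneck 4, total now 60

Maximum flow value: 60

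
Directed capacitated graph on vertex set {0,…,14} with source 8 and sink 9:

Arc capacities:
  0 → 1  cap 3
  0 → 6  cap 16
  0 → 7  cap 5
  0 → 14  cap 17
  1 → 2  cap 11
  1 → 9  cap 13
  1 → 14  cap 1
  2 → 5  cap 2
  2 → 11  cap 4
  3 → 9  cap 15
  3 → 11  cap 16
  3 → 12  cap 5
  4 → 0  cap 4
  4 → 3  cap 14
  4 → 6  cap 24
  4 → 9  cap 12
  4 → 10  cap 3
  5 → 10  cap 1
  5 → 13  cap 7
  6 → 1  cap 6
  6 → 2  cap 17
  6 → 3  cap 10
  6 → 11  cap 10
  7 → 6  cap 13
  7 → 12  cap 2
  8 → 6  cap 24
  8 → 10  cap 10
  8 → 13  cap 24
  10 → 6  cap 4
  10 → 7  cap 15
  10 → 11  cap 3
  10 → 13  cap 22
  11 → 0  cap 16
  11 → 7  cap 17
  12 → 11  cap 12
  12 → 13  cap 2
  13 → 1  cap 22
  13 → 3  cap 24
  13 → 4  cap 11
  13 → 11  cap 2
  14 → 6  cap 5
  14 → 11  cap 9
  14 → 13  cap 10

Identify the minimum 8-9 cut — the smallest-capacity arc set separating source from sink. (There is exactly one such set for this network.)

Min-cut arcs: {(1,9), (3,9), (13,4)} (total capacity 39)

augment #1: 8→6→1→9 push 6
augment #2: 8→6→3→9 push 10
augment #3: 8→13→1→9 push 7
augment #4: 8→13→3→9 push 5
augment #5: 8→13→4→9 push 11
max flow = 39; residual-reachable set from 8 gives S-side
cut edges (S→T): {(1,9), (3,9), (13,4)} total cap 39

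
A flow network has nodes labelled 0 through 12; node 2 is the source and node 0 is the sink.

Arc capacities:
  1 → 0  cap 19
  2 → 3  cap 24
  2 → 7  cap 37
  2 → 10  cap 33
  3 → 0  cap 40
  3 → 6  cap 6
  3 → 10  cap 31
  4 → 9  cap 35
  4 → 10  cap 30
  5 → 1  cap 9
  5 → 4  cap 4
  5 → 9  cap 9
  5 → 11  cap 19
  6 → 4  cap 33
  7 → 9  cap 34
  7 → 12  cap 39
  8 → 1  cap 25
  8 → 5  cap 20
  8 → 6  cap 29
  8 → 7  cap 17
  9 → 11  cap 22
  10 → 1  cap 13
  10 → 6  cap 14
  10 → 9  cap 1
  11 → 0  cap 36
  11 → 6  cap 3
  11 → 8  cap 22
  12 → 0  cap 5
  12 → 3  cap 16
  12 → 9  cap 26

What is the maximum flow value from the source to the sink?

augment #1: 2→3→0 bottleneck 24, total now 24
augment #2: 2→7→12→0 bottleneck 5, total now 29
augment #3: 2→10→1→0 bottleneck 13, total now 42
augment #4: 2→7→9→11→0 bottleneck 22, total now 64
augment #5: 2→7→12→3→0 bottleneck 10, total now 74
augment #6: 2→10→9→7→12→3→0 bottleneck 1, total now 75
augment #7: 2→10→6→4→9→7→12→3→0 bottleneck 5, total now 80

Maximum flow value: 80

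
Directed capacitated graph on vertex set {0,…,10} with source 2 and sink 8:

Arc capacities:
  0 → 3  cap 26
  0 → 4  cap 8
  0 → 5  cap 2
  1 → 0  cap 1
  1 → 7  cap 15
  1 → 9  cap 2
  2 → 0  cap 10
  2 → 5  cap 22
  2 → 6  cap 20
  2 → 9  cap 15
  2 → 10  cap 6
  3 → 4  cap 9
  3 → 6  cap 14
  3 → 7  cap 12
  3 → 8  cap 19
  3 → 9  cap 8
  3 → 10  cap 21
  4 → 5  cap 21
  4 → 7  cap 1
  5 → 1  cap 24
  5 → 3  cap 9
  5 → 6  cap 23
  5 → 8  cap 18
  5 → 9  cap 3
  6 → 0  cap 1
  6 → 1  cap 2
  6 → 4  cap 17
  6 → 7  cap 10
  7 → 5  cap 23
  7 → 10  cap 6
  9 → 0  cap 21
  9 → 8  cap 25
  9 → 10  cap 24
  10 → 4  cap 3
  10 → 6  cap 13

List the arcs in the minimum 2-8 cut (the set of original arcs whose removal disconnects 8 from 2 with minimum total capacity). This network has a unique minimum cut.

augment #1: 2→5→8 push 18
augment #2: 2→9→8 push 15
augment #3: 2→0→3→8 push 10
augment #4: 2→5→3→8 push 4
augment #5: 2→6→0→3→8 push 1
augment #6: 2→6→1→9→8 push 2
augment #7: 2→6→4→5→3→8 push 4
augment #8: 2→6→4→5→9→8 push 3
augment #9: 2→6→4→5→3→9→8 push 1
augment #10: 2→6→4→5→1→0→3→9→8 push 1
max flow = 59; residual-reachable set from 2 gives S-side
cut edges (S→T): {(1,0), (1,9), (2,0), (2,9), (5,3), (5,8), (5,9), (6,0)} total cap 59

Min-cut arcs: {(1,0), (1,9), (2,0), (2,9), (5,3), (5,8), (5,9), (6,0)} (total capacity 59)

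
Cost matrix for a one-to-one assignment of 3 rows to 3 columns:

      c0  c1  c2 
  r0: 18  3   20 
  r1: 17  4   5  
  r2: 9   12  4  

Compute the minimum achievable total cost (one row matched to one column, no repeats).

Minimum assignment cost: 17

optimal assignment: row0→col1 (cost 3), row1→col2 (cost 5), row2→col0 (cost 9)
total = 3 + 5 + 9 = 17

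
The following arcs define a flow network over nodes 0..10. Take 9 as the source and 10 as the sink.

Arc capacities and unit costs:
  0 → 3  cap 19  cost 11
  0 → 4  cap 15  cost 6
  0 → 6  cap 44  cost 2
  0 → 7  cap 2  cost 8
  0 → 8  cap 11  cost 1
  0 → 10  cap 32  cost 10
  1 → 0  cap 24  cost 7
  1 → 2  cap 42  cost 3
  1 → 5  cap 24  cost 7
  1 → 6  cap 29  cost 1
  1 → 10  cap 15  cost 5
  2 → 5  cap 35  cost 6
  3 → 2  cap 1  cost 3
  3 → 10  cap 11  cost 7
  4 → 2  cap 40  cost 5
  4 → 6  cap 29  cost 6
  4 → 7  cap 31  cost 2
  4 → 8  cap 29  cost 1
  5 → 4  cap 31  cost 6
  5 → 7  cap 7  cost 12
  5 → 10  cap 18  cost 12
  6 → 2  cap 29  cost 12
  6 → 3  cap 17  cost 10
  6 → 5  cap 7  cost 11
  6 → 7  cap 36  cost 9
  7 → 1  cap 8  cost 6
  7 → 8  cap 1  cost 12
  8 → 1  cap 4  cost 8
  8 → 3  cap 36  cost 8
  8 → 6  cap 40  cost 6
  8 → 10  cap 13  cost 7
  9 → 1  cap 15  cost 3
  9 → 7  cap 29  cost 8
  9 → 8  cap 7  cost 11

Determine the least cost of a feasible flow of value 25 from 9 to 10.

shortest-cost path #1: 9→1→10 push 15 @ unit cost 8 (adds 120)
shortest-cost path #2: 9→8→10 push 7 @ unit cost 18 (adds 126)
shortest-cost path #3: 9→7→8→10 push 1 @ unit cost 27 (adds 27)
shortest-cost path #4: 9→7→1→0→8→10 push 2 @ unit cost 29 (adds 58)
total cost = 331

Minimum cost for 25 units: 331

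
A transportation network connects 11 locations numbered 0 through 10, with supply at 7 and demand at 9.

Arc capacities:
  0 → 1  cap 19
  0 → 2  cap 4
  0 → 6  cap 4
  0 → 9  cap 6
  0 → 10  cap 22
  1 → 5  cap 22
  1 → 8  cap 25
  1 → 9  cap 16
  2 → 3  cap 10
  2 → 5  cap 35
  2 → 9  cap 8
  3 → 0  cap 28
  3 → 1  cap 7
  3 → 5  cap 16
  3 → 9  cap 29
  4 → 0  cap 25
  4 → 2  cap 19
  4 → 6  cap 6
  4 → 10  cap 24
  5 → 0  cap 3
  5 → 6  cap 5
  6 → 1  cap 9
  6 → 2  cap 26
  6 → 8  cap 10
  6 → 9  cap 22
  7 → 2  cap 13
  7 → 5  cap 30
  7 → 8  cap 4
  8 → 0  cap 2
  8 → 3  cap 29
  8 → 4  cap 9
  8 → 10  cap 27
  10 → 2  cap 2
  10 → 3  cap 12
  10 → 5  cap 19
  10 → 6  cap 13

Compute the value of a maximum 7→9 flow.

augment #1: 7→2→9 bottleneck 8, total now 8
augment #2: 7→2→3→9 bottleneck 5, total now 13
augment #3: 7→5→0→9 bottleneck 3, total now 16
augment #4: 7→5→6→9 bottleneck 5, total now 21
augment #5: 7→8→0→9 bottleneck 2, total now 23
augment #6: 7→8→3→9 bottleneck 2, total now 25

Maximum flow value: 25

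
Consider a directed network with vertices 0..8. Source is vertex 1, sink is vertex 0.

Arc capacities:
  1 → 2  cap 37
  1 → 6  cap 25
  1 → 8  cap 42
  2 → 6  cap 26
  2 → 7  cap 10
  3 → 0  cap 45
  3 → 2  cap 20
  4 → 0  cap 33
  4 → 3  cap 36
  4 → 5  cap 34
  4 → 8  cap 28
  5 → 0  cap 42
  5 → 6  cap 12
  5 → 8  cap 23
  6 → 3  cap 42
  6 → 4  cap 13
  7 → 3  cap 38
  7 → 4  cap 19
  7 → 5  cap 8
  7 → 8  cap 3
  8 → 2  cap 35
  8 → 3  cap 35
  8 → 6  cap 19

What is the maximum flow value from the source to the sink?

Maximum flow value: 68

augment #1: 1→6→3→0 bottleneck 25, total now 25
augment #2: 1→8→3→0 bottleneck 20, total now 45
augment #3: 1→2→6→4→0 bottleneck 13, total now 58
augment #4: 1→2→7→4→0 bottleneck 10, total now 68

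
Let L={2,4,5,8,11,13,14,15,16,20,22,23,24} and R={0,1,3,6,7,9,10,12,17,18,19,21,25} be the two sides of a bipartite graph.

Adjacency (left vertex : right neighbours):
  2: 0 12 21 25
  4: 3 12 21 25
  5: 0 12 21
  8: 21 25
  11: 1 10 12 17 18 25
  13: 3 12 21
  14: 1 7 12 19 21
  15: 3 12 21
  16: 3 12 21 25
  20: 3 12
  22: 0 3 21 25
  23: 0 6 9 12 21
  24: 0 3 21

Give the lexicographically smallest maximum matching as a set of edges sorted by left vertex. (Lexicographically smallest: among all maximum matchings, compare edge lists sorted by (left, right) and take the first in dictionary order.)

Lex-smallest maximum matching: {(2,0), (4,3), (5,12), (8,21), (11,1), (14,7), (16,25), (23,6)}

|M| = 8 (so the lex-smallest maximum matching has 8 edges)
process left vertices in ascending order; for each, take the smallest-labelled available neighbour that still permits 8 edges overall, or leave it unmatched if none does
lex-smallest matching: {2-0, 4-3, 5-12, 8-21, 11-1, 14-7, 16-25, 23-6}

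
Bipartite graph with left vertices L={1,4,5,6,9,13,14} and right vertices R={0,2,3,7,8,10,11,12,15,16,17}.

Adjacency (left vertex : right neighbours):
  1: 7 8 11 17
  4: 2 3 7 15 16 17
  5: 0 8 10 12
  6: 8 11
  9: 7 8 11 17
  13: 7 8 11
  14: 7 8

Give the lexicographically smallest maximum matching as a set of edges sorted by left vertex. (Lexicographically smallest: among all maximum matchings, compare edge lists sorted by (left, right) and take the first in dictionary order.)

Lex-smallest maximum matching: {(1,7), (4,2), (5,0), (6,8), (9,17), (13,11)}

|M| = 6 (so the lex-smallest maximum matching has 6 edges)
process left vertices in ascending order; for each, take the smallest-labelled available neighbour that still permits 6 edges overall, or leave it unmatched if none does
lex-smallest matching: {1-7, 4-2, 5-0, 6-8, 9-17, 13-11}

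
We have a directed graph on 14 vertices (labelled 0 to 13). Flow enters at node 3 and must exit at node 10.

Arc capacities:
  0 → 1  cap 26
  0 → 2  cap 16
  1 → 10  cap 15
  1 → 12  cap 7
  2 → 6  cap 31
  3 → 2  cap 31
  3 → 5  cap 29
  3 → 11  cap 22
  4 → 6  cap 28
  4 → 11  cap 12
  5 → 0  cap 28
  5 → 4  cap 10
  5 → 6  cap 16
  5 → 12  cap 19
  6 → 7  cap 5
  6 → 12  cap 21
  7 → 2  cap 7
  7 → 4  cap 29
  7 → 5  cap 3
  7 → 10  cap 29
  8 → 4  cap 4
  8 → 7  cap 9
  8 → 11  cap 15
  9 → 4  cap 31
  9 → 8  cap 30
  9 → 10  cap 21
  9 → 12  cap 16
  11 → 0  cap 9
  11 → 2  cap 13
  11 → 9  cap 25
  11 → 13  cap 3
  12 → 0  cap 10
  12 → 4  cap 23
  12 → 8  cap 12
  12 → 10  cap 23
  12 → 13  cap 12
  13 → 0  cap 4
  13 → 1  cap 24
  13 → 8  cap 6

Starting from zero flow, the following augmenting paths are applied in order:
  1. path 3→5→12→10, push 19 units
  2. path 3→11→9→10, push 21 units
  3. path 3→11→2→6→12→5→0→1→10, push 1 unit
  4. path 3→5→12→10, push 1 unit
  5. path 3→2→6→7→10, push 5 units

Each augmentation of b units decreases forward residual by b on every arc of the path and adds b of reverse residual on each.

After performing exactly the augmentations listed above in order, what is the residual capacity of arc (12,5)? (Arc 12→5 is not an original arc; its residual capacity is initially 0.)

after path 1 (3→5→12→10, push 19): res(12,5)=19
after path 2 (3→11→9→10, push 21): res(12,5)=19
after path 3 (3→11→2→6→12→5→0→1→10, push 1): res(12,5)=18
after path 4 (3→5→12→10, push 1): res(12,5)=19
after path 5 (3→2→6→7→10, push 5): res(12,5)=19

Residual capacity of (12,5): 19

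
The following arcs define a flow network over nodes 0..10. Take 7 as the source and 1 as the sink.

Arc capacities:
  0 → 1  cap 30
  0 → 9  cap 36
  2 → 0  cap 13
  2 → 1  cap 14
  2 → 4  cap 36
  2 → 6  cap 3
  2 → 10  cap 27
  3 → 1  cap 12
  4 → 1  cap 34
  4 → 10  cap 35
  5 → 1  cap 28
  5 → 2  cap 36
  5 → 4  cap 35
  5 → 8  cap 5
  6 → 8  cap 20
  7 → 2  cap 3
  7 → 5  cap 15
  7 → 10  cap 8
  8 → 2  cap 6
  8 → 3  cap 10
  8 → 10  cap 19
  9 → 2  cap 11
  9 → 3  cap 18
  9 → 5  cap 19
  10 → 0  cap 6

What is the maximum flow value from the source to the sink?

Maximum flow value: 24

augment #1: 7→2→1 bottleneck 3, total now 3
augment #2: 7→5→1 bottleneck 15, total now 18
augment #3: 7→10→0→1 bottleneck 6, total now 24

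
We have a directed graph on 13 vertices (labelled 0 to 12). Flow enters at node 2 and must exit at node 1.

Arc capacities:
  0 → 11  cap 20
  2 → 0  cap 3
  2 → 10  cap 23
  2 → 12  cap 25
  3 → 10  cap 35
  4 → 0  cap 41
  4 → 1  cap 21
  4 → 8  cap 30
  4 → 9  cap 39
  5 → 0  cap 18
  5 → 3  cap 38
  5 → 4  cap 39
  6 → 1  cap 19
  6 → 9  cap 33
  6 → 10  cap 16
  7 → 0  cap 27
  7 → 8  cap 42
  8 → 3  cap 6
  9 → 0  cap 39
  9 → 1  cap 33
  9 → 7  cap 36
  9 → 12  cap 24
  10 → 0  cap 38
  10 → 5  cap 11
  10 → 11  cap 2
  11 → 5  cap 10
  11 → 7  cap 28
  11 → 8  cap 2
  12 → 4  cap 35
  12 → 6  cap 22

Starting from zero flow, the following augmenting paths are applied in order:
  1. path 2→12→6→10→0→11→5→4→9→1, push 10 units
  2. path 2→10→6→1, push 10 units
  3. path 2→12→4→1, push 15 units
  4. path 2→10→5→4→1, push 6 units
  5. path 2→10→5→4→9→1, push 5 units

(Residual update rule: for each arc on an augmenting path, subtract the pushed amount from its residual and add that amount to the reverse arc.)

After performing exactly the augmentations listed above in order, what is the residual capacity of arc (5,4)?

Residual capacity of (5,4): 18

after path 1 (2→12→6→10→0→11→5→4→9→1, push 10): res(5,4)=29
after path 2 (2→10→6→1, push 10): res(5,4)=29
after path 3 (2→12→4→1, push 15): res(5,4)=29
after path 4 (2→10→5→4→1, push 6): res(5,4)=23
after path 5 (2→10→5→4→9→1, push 5): res(5,4)=18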